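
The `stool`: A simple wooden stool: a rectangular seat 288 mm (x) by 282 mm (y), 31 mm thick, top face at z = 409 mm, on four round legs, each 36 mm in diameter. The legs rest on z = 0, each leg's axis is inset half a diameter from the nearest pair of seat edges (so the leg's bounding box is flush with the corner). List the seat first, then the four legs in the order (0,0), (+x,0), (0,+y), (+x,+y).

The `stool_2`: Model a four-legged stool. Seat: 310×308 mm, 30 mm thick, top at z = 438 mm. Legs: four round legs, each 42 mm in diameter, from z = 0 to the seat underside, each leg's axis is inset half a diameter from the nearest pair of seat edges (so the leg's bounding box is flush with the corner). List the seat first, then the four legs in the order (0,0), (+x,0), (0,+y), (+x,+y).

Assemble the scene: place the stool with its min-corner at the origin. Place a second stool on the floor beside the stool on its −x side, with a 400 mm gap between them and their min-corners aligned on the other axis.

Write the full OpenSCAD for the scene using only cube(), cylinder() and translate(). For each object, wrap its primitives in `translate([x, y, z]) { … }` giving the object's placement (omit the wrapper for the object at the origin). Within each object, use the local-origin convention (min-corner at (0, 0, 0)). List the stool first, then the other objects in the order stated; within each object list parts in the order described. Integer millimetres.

translate([0, 0, 378]) cube([288, 282, 31]);
translate([18, 18, 0]) cylinder(h = 378, r = 18);
translate([270, 18, 0]) cylinder(h = 378, r = 18);
translate([18, 264, 0]) cylinder(h = 378, r = 18);
translate([270, 264, 0]) cylinder(h = 378, r = 18);
translate([-710, 0, 0]) {
  translate([0, 0, 408]) cube([310, 308, 30]);
  translate([21, 21, 0]) cylinder(h = 408, r = 21);
  translate([289, 21, 0]) cylinder(h = 408, r = 21);
  translate([21, 287, 0]) cylinder(h = 408, r = 21);
  translate([289, 287, 0]) cylinder(h = 408, r = 21);
}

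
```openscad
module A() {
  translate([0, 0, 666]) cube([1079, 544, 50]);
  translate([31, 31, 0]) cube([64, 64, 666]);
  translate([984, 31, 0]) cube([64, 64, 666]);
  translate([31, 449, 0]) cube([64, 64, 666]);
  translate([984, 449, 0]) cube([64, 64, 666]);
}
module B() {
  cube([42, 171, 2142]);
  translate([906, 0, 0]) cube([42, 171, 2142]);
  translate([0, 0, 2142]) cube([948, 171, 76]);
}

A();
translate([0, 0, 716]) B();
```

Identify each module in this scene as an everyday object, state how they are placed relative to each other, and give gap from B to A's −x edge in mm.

A is a table. B is a door frame. The door frame is on top of the table. The gap from the door frame to the table's −x edge is 0 mm.

The door frame's min-x is at 0; the table's min-x is 0; gap = 0 mm.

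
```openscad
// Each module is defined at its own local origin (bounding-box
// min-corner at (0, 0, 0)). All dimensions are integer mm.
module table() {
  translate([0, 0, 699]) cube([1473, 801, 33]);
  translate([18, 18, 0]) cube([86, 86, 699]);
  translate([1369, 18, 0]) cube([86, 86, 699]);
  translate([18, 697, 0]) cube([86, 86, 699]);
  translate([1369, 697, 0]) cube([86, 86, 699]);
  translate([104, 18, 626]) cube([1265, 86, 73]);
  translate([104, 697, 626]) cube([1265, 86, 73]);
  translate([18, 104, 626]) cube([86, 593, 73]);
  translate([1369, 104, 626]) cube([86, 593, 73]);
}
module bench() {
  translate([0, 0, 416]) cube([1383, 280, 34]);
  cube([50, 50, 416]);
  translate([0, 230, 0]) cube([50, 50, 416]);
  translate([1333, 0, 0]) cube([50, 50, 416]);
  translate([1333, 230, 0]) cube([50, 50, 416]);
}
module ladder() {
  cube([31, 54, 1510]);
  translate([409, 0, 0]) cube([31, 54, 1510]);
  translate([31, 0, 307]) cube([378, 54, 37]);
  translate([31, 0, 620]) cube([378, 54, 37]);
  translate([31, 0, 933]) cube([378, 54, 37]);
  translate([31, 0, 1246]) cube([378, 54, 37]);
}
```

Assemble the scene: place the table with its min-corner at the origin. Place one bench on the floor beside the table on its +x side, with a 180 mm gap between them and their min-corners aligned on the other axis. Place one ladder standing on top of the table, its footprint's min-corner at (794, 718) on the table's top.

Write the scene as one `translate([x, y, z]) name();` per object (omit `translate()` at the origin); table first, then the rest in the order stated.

table();
translate([1653, 0, 0]) bench();
translate([794, 718, 732]) ladder();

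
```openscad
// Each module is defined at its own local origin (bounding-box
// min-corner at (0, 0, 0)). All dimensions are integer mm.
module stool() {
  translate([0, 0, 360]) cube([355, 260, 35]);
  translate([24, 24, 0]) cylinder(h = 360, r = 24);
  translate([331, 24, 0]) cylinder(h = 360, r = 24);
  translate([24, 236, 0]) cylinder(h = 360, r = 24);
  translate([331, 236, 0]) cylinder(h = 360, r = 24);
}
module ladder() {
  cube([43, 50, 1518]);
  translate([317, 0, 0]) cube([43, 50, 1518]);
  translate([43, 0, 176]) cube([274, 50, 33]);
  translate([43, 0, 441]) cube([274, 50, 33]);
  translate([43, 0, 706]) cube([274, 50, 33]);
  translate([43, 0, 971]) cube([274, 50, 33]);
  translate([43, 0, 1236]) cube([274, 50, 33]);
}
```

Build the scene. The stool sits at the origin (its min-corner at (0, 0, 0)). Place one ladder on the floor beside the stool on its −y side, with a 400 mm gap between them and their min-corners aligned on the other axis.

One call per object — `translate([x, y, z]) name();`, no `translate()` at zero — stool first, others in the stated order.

stool();
translate([0, -450, 0]) ladder();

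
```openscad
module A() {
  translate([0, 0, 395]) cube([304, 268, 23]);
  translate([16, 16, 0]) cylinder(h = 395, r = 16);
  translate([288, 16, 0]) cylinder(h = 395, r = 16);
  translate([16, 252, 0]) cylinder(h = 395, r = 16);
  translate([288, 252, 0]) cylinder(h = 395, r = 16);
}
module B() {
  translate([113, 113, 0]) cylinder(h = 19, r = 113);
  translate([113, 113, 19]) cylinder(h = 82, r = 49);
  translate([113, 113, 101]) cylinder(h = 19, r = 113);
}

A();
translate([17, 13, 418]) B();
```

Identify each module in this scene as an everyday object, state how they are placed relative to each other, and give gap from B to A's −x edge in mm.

The spool's min-x is at 17; the stool's min-x is 0; gap = 17 mm.

A is a stool. B is a spool. The spool is on top of the stool. The gap from the spool to the stool's −x edge is 17 mm.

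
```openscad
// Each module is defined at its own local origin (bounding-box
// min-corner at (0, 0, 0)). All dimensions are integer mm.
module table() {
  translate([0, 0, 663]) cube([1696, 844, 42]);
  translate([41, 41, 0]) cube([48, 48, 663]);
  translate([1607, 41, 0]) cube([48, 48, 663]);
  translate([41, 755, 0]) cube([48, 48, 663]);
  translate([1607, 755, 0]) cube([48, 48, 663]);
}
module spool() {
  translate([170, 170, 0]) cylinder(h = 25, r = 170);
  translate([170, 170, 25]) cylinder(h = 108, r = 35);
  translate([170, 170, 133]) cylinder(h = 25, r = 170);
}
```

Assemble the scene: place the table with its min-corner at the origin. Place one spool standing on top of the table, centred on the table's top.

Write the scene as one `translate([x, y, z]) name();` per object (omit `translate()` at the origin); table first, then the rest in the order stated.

table();
translate([678, 252, 705]) spool();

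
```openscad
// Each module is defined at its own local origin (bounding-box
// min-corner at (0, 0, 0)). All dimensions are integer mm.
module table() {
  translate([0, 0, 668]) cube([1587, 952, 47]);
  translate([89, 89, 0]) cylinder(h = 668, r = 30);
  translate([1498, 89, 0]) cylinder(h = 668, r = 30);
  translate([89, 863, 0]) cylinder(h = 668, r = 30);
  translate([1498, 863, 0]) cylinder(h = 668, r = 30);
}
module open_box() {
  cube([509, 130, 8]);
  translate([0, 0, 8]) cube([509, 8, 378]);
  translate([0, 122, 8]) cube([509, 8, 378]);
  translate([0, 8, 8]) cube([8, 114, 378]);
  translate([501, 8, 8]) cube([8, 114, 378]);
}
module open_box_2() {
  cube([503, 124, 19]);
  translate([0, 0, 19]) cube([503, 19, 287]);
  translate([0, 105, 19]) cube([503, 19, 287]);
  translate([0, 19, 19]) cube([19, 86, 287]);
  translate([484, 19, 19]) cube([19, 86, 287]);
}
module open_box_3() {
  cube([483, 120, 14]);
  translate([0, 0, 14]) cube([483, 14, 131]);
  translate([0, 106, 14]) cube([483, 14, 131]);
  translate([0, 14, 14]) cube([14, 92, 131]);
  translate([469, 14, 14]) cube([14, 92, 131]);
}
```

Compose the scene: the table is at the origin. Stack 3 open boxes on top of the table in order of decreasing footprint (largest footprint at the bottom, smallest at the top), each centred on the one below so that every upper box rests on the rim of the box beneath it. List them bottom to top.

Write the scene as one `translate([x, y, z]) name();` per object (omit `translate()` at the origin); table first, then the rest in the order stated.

table();
translate([539, 411, 715]) open_box();
translate([542, 414, 1101]) open_box_2();
translate([552, 416, 1407]) open_box_3();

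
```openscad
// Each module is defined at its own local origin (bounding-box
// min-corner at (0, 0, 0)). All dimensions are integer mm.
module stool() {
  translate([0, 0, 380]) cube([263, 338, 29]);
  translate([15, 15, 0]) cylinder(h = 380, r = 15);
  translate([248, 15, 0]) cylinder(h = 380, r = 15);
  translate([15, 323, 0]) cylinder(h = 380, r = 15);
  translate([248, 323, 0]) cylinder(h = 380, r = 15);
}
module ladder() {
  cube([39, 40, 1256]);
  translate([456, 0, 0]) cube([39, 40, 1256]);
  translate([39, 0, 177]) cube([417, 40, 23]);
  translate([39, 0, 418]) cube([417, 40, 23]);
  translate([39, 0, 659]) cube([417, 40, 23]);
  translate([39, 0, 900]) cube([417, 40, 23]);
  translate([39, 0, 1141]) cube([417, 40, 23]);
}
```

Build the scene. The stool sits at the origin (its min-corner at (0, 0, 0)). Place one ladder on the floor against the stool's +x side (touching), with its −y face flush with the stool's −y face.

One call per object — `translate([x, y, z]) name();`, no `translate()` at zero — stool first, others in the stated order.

stool();
translate([263, 0, 0]) ladder();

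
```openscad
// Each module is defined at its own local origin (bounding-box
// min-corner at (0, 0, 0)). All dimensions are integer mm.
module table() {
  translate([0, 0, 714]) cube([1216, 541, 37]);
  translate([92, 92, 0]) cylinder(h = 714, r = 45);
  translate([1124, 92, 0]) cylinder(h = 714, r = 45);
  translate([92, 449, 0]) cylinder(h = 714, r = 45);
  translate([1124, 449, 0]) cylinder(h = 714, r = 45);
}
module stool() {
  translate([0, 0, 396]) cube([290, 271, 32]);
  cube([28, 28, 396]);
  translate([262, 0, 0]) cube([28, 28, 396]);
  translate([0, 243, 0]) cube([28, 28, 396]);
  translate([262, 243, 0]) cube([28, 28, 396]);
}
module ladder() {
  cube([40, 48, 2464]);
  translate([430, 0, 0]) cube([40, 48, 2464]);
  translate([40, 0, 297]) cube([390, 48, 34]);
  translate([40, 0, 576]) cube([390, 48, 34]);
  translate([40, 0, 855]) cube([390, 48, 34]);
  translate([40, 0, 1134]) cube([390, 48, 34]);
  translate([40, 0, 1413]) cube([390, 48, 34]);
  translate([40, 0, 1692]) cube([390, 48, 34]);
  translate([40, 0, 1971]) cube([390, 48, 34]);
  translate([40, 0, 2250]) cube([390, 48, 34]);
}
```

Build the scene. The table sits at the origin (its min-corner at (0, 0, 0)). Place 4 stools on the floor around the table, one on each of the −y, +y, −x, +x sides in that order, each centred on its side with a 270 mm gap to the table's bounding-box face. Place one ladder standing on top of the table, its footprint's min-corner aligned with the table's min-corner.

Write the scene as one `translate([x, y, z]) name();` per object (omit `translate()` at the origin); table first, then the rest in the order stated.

table();
translate([463, -541, 0]) stool();
translate([463, 811, 0]) stool();
translate([-560, 135, 0]) stool();
translate([1486, 135, 0]) stool();
translate([0, 0, 751]) ladder();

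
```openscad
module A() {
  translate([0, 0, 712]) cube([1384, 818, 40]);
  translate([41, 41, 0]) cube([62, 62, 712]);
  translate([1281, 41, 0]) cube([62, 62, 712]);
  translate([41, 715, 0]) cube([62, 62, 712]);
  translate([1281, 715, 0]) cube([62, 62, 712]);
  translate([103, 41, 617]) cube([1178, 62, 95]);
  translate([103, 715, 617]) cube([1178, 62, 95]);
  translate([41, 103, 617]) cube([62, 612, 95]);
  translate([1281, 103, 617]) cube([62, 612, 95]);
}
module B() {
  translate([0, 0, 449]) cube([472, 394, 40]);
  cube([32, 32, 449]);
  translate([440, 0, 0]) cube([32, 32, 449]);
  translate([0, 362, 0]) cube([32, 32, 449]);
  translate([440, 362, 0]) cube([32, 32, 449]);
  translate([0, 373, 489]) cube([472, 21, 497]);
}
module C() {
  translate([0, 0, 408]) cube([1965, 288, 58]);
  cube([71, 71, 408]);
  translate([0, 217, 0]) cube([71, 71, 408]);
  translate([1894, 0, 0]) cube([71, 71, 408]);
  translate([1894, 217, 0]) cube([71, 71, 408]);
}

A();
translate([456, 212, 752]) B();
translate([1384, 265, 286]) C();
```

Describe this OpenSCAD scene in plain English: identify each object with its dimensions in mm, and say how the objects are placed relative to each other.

A is a table with a 1384×818 mm rectangular top, 40 mm thick, top surface at z = 752 mm, supported by four 62×62 mm square legs, each inset 41 mm from the nearest pair of top edges, running from the floor. Four apron rails, 62 mm thick and 95 mm tall, run between adjacent legs with their top edges flush with the underside of the top and their outer faces flush with the legs' outer faces.

B is a chair. The seat is a 472×394×40 mm slab with its top at z = 489 mm, on four 32×32 mm corner legs (flush with the seat edges, standing on z = 0). A flat backrest 21 mm thick, 497 mm tall, spans the full seat width and rises from the seat top along its +y edge, rear face flush with the rear of the seat.

C is a bench: a 1965×288 mm seat slab, 58 mm thick, top at z = 466 mm, on four 71×71 mm square legs flush with the seat corners and standing on z = 0.

The chair is on top of the table, centred. The bench is beside the table with their tops flush at z = 752.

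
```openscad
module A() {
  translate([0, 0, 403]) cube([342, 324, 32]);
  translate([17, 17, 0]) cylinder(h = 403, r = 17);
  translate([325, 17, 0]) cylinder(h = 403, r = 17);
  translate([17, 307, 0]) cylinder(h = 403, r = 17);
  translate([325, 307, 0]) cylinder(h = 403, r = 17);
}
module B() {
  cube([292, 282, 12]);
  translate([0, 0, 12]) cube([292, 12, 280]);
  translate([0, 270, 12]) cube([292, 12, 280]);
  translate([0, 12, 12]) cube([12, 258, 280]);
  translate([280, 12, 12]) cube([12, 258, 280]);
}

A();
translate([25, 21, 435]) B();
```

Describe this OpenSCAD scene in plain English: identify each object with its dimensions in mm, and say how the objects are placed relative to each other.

A is a simple wooden stool: a rectangular seat 342 mm (x) by 324 mm (y), 32 mm thick, top face at z = 435 mm, on four round legs, each 34 mm in diameter. The legs rest on z = 0, each leg's axis is inset half a diameter from the nearest pair of seat edges (so the leg's bounding box is flush with the corner).

B is an open-topped rectangular box: outside dimensions 292×282×292 mm, with a uniform wall and base thickness of 12 mm. The base is a full 292×282 slab on the floor; four walls sit on top of the base. The front and back walls (the −y and +y sides) span the full width; the two side walls fit between them.

The open box is on top of the stool, centred.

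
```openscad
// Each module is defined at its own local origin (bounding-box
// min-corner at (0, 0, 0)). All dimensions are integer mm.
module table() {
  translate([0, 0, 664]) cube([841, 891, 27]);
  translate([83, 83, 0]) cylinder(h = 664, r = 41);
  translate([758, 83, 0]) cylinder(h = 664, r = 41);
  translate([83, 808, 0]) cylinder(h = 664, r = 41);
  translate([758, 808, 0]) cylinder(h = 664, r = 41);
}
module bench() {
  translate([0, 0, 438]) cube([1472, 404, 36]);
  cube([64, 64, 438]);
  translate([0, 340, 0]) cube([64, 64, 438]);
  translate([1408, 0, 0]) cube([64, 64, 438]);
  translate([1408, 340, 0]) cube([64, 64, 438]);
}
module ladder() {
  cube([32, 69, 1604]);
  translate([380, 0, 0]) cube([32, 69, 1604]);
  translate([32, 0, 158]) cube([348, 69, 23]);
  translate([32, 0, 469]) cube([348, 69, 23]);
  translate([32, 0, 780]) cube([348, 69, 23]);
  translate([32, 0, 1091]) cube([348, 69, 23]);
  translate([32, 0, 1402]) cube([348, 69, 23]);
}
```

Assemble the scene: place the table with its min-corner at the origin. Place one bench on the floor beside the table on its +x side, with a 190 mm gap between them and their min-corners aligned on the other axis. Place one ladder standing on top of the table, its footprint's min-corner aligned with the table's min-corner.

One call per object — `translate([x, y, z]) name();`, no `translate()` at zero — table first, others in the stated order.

table();
translate([1031, 0, 0]) bench();
translate([0, 0, 691]) ladder();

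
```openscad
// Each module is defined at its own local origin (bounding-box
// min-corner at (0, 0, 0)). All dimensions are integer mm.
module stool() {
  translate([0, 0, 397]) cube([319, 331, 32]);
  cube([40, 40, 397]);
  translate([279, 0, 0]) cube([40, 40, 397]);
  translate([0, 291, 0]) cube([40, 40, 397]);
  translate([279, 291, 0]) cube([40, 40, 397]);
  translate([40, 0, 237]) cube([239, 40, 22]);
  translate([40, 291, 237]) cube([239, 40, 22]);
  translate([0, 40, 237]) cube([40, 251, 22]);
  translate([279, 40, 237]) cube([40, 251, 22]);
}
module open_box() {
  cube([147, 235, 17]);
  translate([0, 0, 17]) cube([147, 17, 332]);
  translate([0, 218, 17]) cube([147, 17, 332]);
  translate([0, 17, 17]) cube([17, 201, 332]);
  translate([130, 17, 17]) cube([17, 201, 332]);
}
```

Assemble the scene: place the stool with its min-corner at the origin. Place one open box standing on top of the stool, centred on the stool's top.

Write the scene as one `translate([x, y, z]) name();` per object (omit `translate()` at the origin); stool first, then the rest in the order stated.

stool();
translate([86, 48, 429]) open_box();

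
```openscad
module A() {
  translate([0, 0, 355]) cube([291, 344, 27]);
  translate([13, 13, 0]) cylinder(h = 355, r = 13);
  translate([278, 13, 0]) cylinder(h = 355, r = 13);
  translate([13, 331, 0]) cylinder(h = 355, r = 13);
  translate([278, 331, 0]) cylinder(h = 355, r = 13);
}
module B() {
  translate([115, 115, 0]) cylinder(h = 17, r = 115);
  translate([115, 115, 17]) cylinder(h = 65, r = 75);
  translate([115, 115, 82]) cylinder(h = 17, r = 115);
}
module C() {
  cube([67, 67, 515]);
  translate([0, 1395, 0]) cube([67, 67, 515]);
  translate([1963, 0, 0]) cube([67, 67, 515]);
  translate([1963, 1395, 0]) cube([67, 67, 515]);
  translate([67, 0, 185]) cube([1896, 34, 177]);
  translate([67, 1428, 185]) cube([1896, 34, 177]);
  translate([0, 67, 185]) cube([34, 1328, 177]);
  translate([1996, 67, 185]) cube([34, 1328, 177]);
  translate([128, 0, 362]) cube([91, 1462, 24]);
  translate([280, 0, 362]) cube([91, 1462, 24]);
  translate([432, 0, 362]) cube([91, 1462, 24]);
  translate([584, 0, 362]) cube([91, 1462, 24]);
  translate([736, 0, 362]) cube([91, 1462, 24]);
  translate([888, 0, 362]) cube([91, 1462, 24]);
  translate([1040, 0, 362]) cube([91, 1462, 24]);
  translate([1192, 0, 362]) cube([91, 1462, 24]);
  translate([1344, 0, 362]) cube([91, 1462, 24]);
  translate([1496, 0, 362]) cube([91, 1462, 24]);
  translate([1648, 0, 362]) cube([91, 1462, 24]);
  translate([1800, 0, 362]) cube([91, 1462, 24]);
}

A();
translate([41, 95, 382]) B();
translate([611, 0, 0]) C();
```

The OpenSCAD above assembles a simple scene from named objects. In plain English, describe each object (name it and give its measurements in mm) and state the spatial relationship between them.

A is a four-legged stool. The seat is a 291×344×27 mm slab whose top surface is at z = 382 mm; four round legs, each 26 mm in diameter, run from the floor (z = 0) to the underside of the seat, each leg's axis is inset half a diameter from the nearest pair of seat edges (so the leg's bounding box is flush with the corner).

B is a spool: two coaxial disc flanges of radius 115 mm and thickness 17 mm, joined by a core cylinder of radius 75 mm and height 65 mm. The lower flange rests on z = 0 and the three cylinders share a vertical axis.

C is a bed frame 2030 mm long (x) by 1462 mm wide (y). Four 67×67 mm corner posts, 515 mm tall, at the corners of the footprint. Four rails of 34 mm thickness and 177 mm height run between adjacent posts with their undersides at z = 185 mm, their outer faces flush with the outside of the frame (the two x-running rails run between the posts' inner faces; the two y-running rails run between the posts' inner faces). 12 slats, each 91 mm wide (x) and 24 mm thick, lie across the top of the two x-running rails, running the full 1462 mm width of the frame in y; the slats are evenly spaced along x between the inner faces of the end posts with equal gaps (rounded down to the nearest mm) at the −x end and between each pair — any rounding remainder accumulates at the +x end.

The spool is on top of the stool. The bed frame is on the floor beside the stool on its +x side.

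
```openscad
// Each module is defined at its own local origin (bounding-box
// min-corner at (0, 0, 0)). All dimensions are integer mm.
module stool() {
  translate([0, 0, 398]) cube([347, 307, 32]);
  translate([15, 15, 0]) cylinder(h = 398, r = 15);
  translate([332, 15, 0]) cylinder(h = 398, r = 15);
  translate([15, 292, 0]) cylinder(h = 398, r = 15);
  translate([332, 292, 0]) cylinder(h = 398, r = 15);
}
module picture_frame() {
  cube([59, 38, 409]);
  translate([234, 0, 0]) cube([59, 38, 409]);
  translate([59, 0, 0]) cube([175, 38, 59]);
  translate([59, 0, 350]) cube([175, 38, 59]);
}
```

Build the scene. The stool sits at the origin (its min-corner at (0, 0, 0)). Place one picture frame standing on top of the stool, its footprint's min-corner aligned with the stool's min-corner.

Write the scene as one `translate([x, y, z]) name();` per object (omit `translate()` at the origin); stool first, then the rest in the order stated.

stool();
translate([0, 0, 430]) picture_frame();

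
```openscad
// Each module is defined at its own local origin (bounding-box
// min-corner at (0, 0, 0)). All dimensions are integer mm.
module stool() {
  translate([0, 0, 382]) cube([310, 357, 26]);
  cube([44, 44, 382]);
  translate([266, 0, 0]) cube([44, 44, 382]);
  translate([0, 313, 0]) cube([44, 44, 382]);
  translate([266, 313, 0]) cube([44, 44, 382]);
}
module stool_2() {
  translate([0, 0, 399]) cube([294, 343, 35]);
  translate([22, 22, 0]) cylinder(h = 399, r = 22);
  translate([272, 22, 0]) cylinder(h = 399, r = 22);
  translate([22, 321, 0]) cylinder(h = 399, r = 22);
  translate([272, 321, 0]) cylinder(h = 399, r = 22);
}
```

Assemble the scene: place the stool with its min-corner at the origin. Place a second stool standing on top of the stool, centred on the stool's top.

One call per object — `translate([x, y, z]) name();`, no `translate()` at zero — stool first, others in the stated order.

stool();
translate([8, 7, 408]) stool_2();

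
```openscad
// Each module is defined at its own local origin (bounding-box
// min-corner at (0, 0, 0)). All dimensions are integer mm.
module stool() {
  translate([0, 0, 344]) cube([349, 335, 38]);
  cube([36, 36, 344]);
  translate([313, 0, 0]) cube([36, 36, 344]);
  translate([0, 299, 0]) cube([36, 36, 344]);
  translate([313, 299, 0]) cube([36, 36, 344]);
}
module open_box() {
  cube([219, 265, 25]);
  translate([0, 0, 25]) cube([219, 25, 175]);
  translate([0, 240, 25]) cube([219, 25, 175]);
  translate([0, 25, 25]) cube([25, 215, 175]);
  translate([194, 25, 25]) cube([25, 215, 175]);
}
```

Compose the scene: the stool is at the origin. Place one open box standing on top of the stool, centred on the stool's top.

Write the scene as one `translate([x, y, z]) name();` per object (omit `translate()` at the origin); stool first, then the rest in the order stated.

stool();
translate([65, 35, 382]) open_box();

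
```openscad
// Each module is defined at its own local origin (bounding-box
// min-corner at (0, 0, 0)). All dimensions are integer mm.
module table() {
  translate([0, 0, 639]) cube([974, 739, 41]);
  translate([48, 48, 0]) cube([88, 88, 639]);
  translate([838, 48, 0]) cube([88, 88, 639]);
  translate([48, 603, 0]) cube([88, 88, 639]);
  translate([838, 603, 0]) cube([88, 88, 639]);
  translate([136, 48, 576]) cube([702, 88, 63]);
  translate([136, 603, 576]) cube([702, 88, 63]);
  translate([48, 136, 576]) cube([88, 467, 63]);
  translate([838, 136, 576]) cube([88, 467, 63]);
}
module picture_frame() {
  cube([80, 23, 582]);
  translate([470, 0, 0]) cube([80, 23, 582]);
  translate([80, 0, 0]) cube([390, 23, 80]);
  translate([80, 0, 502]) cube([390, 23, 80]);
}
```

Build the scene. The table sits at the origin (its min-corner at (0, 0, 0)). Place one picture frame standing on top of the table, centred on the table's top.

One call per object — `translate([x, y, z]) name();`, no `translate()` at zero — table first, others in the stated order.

table();
translate([212, 358, 680]) picture_frame();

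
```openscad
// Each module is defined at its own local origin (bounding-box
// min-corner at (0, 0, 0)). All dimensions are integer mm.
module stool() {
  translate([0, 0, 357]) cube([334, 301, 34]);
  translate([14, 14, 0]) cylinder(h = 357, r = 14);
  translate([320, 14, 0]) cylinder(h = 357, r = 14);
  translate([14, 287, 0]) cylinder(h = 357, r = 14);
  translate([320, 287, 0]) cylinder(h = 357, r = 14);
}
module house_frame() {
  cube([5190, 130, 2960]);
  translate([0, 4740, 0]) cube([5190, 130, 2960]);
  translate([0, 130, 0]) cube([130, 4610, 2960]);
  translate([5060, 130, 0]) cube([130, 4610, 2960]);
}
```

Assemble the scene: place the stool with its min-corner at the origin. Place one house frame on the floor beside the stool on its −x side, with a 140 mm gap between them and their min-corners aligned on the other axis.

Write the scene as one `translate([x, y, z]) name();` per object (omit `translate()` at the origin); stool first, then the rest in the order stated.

stool();
translate([-5330, 0, 0]) house_frame();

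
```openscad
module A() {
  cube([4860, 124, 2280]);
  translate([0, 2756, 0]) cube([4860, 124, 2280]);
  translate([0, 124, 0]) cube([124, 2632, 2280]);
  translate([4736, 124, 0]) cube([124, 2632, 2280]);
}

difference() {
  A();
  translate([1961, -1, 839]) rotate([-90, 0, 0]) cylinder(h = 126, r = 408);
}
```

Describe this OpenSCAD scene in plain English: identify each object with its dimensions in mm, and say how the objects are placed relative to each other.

A is a box-shaped house frame (walls only): outside footprint 4860×2880 mm, wall height 2280 mm, wall thickness 124 mm. The two y-facing walls run the full x-width; the two x-facing walls fit between the inner faces of the y-facing walls.

The house frame has a circular hole of radius 408 mm through its front wall, centred at (x = 1961, z = 839).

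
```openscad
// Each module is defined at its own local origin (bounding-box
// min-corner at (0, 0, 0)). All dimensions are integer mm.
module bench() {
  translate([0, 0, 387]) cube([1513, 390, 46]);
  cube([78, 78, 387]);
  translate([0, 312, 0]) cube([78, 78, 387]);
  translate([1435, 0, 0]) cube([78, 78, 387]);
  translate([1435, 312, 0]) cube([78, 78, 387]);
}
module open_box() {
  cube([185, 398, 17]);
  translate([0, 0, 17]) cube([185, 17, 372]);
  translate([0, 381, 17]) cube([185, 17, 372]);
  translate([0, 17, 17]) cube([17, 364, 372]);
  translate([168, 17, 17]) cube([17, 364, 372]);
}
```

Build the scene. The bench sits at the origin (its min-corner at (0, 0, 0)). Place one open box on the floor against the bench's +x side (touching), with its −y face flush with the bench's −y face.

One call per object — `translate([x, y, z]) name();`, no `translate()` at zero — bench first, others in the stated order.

bench();
translate([1513, 0, 0]) open_box();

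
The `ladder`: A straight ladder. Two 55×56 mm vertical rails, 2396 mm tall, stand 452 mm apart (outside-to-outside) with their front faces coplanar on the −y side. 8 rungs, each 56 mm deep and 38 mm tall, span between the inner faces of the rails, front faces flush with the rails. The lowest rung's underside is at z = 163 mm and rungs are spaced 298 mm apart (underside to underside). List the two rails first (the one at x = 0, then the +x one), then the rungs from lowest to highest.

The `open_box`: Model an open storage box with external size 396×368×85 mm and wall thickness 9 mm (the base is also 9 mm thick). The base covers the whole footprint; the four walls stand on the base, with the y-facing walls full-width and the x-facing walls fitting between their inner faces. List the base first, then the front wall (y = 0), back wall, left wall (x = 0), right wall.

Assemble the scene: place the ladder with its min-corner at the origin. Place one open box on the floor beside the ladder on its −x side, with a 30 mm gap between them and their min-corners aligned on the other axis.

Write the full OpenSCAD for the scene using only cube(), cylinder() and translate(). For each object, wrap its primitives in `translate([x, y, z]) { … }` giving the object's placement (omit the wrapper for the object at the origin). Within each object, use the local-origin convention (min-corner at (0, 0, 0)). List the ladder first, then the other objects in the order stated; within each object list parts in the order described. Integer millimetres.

cube([55, 56, 2396]);
translate([397, 0, 0]) cube([55, 56, 2396]);
translate([55, 0, 163]) cube([342, 56, 38]);
translate([55, 0, 461]) cube([342, 56, 38]);
translate([55, 0, 759]) cube([342, 56, 38]);
translate([55, 0, 1057]) cube([342, 56, 38]);
translate([55, 0, 1355]) cube([342, 56, 38]);
translate([55, 0, 1653]) cube([342, 56, 38]);
translate([55, 0, 1951]) cube([342, 56, 38]);
translate([55, 0, 2249]) cube([342, 56, 38]);
translate([-426, 0, 0]) {
  cube([396, 368, 9]);
  translate([0, 0, 9]) cube([396, 9, 76]);
  translate([0, 359, 9]) cube([396, 9, 76]);
  translate([0, 9, 9]) cube([9, 350, 76]);
  translate([387, 9, 9]) cube([9, 350, 76]);
}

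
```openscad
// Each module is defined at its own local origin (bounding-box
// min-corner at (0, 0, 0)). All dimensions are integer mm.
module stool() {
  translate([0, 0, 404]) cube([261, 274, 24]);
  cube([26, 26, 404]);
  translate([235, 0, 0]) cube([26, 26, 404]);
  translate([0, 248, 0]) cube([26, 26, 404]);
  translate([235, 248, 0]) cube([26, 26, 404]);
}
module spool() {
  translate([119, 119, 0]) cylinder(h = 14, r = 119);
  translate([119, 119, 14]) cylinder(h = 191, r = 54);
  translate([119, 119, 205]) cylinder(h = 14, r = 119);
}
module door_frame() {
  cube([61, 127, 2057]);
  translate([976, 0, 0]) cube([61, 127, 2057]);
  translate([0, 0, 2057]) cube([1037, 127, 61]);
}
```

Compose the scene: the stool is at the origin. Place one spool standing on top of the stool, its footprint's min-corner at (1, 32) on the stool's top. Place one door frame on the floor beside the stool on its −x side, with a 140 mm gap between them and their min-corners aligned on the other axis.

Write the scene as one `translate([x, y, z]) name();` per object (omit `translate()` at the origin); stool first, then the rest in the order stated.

stool();
translate([1, 32, 428]) spool();
translate([-1177, 0, 0]) door_frame();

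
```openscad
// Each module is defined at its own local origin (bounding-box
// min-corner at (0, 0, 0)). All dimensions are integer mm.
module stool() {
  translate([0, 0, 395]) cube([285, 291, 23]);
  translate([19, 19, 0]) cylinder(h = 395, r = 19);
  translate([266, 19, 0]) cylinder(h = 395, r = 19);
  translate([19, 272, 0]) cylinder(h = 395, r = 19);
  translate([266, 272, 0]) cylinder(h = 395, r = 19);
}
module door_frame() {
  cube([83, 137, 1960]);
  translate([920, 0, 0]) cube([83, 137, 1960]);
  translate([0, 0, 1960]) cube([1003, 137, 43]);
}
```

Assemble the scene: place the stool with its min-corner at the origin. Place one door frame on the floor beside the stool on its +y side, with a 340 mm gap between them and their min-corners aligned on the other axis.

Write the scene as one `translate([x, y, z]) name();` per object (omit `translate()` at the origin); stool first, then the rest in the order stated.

stool();
translate([0, 631, 0]) door_frame();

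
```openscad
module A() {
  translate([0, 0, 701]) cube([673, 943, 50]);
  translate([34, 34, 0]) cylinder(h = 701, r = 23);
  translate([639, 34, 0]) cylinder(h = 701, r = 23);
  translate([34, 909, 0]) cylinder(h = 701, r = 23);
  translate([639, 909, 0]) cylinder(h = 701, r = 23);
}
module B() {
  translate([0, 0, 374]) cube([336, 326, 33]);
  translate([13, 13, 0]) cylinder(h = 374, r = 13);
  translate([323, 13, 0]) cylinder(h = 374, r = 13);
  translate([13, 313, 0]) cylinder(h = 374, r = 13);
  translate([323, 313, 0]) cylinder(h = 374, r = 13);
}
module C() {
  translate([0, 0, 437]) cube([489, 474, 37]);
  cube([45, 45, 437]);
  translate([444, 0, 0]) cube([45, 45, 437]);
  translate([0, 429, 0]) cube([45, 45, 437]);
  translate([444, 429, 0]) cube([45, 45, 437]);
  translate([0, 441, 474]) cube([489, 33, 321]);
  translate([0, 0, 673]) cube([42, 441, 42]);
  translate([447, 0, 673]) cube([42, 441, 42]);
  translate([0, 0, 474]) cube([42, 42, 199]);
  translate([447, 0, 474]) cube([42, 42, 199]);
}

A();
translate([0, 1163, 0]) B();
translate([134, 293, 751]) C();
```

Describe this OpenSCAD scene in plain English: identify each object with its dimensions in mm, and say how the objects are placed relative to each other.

A is a table: top 673 mm (x) × 943 mm (y), 50 mm thick, upper face at z = 751 mm, on four round legs of 46 mm diameter, each leg's bounding box inset 11 mm from the nearest pair of top edges, running from z = 0 to the bottom of the top.

B is a four-legged stool. The seat is 336×326 mm, 33 mm thick, top at z = 407 mm. It stands on four round legs, each 26 mm in diameter, from z = 0 to the seat underside, each leg's axis is inset half a diameter from the nearest pair of seat edges (so the leg's bounding box is flush with the corner).

C is a chair: 489×474 mm seat, 37 mm thick, top at z = 474 mm, on four 45 mm square corner legs flush with the seat edges. A 33 mm thick backrest slab spans the full seat width, extending 321 mm above the seat top, its back face flush with the seat's +y edge. Two armrests of 42×42 mm section run along each side from the seat's front edge to the front of the backrest, top faces 241 mm above the seat top and outer faces flush with the seat's x-edges; a 42×42 mm post under the front of each armrest stands on the seat at the front corner.

The stool is on the floor beside the table on its +y side. The chair is on top of the table.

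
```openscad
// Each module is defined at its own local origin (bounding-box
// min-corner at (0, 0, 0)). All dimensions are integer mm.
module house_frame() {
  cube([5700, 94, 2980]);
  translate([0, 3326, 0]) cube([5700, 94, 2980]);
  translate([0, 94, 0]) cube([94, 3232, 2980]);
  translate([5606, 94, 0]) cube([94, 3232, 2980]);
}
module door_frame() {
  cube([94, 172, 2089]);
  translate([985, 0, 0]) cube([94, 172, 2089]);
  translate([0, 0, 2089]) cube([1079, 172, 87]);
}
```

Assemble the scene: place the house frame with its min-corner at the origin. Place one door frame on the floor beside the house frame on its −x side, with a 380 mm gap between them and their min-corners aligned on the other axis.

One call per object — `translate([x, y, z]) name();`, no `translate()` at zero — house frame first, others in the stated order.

house_frame();
translate([-1459, 0, 0]) door_frame();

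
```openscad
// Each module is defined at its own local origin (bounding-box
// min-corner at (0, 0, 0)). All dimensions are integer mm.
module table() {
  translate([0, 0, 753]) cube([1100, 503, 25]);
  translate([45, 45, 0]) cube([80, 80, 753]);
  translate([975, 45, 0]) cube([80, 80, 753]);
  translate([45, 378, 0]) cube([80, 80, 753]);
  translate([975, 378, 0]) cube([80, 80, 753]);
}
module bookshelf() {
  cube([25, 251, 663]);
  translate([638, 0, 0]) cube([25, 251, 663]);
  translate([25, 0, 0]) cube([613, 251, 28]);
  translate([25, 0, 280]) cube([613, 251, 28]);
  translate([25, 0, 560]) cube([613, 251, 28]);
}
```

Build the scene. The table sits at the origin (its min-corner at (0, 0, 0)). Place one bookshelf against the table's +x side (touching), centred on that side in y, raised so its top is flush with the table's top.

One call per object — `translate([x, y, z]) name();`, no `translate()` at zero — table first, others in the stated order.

table();
translate([1100, 126, 115]) bookshelf();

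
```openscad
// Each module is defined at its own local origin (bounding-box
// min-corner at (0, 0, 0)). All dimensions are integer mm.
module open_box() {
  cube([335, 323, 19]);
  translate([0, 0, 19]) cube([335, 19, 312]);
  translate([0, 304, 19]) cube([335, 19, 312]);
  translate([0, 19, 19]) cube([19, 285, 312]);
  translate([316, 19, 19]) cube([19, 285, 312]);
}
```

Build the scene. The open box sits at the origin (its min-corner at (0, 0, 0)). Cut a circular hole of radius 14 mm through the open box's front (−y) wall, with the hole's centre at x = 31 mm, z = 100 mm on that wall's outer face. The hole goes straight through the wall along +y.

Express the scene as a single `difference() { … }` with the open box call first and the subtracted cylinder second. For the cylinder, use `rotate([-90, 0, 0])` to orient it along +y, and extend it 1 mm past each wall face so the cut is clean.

difference() {
  open_box();
  translate([31, -1, 100]) rotate([-90, 0, 0]) cylinder(h = 21, r = 14);
}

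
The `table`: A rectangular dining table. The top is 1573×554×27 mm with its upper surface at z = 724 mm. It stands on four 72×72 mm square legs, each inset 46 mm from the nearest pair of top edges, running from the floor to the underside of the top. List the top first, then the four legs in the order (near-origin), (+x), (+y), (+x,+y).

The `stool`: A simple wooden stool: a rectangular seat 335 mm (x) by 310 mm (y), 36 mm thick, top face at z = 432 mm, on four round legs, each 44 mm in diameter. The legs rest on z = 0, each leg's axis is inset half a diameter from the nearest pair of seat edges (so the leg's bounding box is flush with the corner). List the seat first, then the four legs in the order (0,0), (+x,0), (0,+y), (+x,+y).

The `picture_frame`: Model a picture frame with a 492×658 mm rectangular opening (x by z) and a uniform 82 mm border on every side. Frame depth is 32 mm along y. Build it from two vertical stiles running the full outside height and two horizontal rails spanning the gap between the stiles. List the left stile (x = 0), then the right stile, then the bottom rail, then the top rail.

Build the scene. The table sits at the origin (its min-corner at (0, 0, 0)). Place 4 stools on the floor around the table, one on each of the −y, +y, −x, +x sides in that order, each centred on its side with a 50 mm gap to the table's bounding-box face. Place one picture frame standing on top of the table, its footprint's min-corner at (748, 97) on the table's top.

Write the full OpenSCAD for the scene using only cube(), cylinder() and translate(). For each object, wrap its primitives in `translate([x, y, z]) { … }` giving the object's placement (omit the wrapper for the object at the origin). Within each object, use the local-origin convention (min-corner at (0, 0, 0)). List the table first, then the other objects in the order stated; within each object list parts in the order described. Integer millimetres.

translate([0, 0, 697]) cube([1573, 554, 27]);
translate([46, 46, 0]) cube([72, 72, 697]);
translate([1455, 46, 0]) cube([72, 72, 697]);
translate([46, 436, 0]) cube([72, 72, 697]);
translate([1455, 436, 0]) cube([72, 72, 697]);
translate([619, -360, 0]) {
  translate([0, 0, 396]) cube([335, 310, 36]);
  translate([22, 22, 0]) cylinder(h = 396, r = 22);
  translate([313, 22, 0]) cylinder(h = 396, r = 22);
  translate([22, 288, 0]) cylinder(h = 396, r = 22);
  translate([313, 288, 0]) cylinder(h = 396, r = 22);
}
translate([619, 604, 0]) {
  translate([0, 0, 396]) cube([335, 310, 36]);
  translate([22, 22, 0]) cylinder(h = 396, r = 22);
  translate([313, 22, 0]) cylinder(h = 396, r = 22);
  translate([22, 288, 0]) cylinder(h = 396, r = 22);
  translate([313, 288, 0]) cylinder(h = 396, r = 22);
}
translate([-385, 122, 0]) {
  translate([0, 0, 396]) cube([335, 310, 36]);
  translate([22, 22, 0]) cylinder(h = 396, r = 22);
  translate([313, 22, 0]) cylinder(h = 396, r = 22);
  translate([22, 288, 0]) cylinder(h = 396, r = 22);
  translate([313, 288, 0]) cylinder(h = 396, r = 22);
}
translate([1623, 122, 0]) {
  translate([0, 0, 396]) cube([335, 310, 36]);
  translate([22, 22, 0]) cylinder(h = 396, r = 22);
  translate([313, 22, 0]) cylinder(h = 396, r = 22);
  translate([22, 288, 0]) cylinder(h = 396, r = 22);
  translate([313, 288, 0]) cylinder(h = 396, r = 22);
}
translate([748, 97, 724]) {
  cube([82, 32, 822]);
  translate([574, 0, 0]) cube([82, 32, 822]);
  translate([82, 0, 0]) cube([492, 32, 82]);
  translate([82, 0, 740]) cube([492, 32, 82]);
}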